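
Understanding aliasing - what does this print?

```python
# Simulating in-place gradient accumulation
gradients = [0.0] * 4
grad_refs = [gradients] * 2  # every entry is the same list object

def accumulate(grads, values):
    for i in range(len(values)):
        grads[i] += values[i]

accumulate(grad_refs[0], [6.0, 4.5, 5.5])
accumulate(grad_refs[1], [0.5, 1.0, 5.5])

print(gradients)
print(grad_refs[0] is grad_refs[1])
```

Key concept: gradient accumulation aliasing.
Step by step:
`gradients = [0.0] * 4` → gradients = [0.0, 0.0, 0.0, 0.0]
`grad_refs = [gradients] * 2` → grad_refs = [[0.0, 0.0, 0.0, 0.0], [0.0, 0.0, 0.0, 0.0]]
`accumulate(grad_refs[0], [6.0, 4.5, 5.5])` → gradients = [6.0, 4.5, 5.5, 0.0]; grad_refs = [[6.0, 4.5, 5.5, 0.0], [6.0, 4.5, 5.5, 0.0]]
`accumulate(grad_refs[1], [0.5, 1.0, 5.5])` → gradients = [6.5, 5.5, 11.0, 0.0]; grad_refs = [[6.5, 5.5, 11.0, 0.0], [6.5, 5.5, 11.0, 0.0]]
`print(gradients)` → prints [6.5, 5.5, 11.0, 0.0]
`print(grad_refs[0] is grad_refs[1])` → prints True

Answer:
[6.5, 5.5, 11.0, 0.0]
True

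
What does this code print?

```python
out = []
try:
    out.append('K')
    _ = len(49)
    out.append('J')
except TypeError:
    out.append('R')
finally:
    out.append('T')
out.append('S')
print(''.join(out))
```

Execution trace: 'K' (try body) → 'R' (except TypeError) → 'T' (finally) → 'S' (after the try/except). Output: KRTS

Answer: KRTS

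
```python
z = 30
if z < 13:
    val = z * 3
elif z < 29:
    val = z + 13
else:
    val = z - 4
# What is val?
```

Trace:
`z = 30` → z = 30
`if z < 13: ...` → z < 13 is False, z < 29 is False, take else branch → val = 26
So val = 26

Answer: 26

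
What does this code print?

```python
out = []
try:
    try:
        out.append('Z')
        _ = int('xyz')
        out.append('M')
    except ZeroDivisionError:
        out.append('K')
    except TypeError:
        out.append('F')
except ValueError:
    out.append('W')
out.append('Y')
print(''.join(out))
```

Execution trace: 'Z' (inner try body) → 'W' (outer except ValueError) → 'Y' (after the try/except). Output: ZWY

Answer: ZWY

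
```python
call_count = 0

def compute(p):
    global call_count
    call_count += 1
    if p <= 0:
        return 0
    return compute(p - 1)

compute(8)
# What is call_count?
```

Linear recursion stepping by 1: 9 calls from p=8 down to ≤0.

Answer: 9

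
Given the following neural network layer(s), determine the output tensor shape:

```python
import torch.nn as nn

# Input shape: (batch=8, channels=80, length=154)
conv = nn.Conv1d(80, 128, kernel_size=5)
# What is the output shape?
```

Input: (8, 80, 154) -> Output: (8, 128, 150)

Answer: (8, 128, 150)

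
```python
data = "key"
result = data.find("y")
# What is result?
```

Trace:
`data = "key"` → data = 'key'
`result = data.find("y")` → result = 2
So result = 2

Answer: 2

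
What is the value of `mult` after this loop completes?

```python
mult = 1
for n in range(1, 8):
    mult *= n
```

7! = 5040
`mult` takes the values: 1 → 2 → 6 → 24 → 120 → 720 → 5040

Answer: 5040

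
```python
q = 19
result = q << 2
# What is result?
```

Trace:
`q = 19` → q = 19
`result = q << 2` → result = 76
So result = 76

Answer: 76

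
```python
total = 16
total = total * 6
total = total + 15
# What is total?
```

Trace:
`total = 16` → total = 16
`total = total * 6` → total = 96
`total = total + 15` → total = 111
So total = 111

Answer: 111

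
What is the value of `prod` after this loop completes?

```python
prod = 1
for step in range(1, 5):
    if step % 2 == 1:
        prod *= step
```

Product of odd numbers 1 to 4
`prod` takes the values: 1 → 3

Answer: 3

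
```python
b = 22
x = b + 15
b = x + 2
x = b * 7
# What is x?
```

Trace:
`b = 22` → b = 22
`x = b + 15` → x = 37
`b = x + 2` → b = 39
`x = b * 7` → x = 273
So x = 273

Answer: 273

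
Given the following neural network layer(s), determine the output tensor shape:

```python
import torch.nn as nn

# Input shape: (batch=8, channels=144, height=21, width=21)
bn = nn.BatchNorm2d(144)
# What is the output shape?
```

Input: (8, 144, 21, 21) -> Output: (8, 144, 21, 21)

Answer: (8, 144, 21, 21)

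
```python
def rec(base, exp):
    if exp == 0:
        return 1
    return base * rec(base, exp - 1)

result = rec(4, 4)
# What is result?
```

rec(4, 4) = 4 * 4 * 4 * 4 = 256

Answer: 256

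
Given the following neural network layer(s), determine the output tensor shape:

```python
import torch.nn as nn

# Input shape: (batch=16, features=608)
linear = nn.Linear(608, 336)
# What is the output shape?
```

Input: (16, 608) -> Output: (16, 336)

Answer: (16, 336)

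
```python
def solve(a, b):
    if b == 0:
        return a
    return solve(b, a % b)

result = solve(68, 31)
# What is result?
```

solve(68, 31) -> solve(31, 6) -> solve(6, 1) -> solve(1, 0) -> 1

Answer: 1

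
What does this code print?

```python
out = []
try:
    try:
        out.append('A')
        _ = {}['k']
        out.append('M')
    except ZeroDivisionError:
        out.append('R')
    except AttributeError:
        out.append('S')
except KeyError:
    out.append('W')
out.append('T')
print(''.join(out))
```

Execution trace: 'A' (try body) → 'W' (outer except KeyError) → 'T' (after the try/except). Output: AWT

Answer: AWT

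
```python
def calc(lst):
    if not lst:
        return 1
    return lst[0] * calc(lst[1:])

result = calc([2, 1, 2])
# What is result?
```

Product over [2, 1, 2] = 2 * 1 * 2 = 4

Answer: 4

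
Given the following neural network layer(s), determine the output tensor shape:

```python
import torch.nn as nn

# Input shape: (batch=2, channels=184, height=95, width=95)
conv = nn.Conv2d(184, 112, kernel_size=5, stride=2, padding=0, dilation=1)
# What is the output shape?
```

Input: (2, 184, 95, 95) -> Output: (2, 112, 46, 46)

Answer: (2, 112, 46, 46)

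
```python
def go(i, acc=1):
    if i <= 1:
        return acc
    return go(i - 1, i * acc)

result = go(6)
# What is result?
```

Accumulator trace (n, acc): (6, 1) -> (5, 6) -> (4, 30) -> (3, 120) -> (2, 360) -> (1, 720) -> return 720

Answer: 720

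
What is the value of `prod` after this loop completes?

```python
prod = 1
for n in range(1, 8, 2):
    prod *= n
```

Product of 1, 3, 5, ... up to 7
`prod` takes the values: 1 → 3 → 15 → 105

Answer: 105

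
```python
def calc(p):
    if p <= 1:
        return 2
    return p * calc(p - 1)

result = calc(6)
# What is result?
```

calc(6) = 6 * 5 * 4 * 3 * 2 * 2 = 1440

Answer: 1440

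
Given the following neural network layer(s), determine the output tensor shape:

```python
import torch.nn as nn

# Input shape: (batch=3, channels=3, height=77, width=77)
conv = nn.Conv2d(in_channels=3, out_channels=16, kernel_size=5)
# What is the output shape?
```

Input: (3, 3, 77, 77) -> Output: (3, 16, 73, 73)

Answer: (3, 16, 73, 73)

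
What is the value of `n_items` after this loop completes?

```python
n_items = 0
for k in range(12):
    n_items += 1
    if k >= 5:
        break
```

Loop breaks when k reaches 5, n_items is 6
`n_items` takes the values: 0 → 1 → 2 → 3 → 4 → 5 → 6

Answer: 6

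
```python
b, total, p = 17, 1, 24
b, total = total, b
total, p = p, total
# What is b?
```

Trace:
`b, total, p = 17, 1, 24` → b = 17; total = 1; p = 24
`b, total = total, b` → b = 1; total = 17
`total, p = p, total` → total = 24; p = 17
So b = 1

Answer: 1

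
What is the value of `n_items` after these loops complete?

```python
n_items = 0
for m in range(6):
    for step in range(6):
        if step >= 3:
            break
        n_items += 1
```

Inner breaks at 3, outer runs 6 times
`n_items` takes the values: 0 → 1 → 2 → 3 → 4 → 5 → 6 → 7 → 8 → 9 → 10 → 11 → 12 → 13 → 14 → 15 → 16 → 17 → 18

Answer: 18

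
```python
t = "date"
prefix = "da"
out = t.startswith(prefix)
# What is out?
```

Trace:
`t = "date"` → t = 'date'
`prefix = "da"` → prefix = 'da'
`out = t.startswith(prefix)` → out = True
So out = True

Answer: True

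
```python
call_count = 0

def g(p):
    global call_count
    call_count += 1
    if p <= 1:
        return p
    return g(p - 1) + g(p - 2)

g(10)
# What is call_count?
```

Calls(p) = 1 + Calls(p-1) + Calls(p-2); Calls(0)=Calls(1)=1. For p=10 this gives 177.

Answer: 177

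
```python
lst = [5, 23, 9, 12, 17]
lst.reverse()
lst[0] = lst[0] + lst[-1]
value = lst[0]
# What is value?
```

Trace:
`lst = [5, 23, 9, 12, 17]` → lst = [5, 23, 9, 12, 17]
`lst.reverse()` → lst = [17, 12, 9, 23, 5]
`lst[0] = lst[0] + lst[-1]` → lst = [22, 12, 9, 23, 5]
`value = lst[0]` → value = 22
So value = 22

Answer: 22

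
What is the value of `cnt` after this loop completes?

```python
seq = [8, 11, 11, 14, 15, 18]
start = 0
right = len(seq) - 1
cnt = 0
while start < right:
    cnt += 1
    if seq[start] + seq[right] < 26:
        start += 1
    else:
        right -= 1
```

Steps to find pair summing to 26
`cnt` takes the values: 0 → 1 → 2 → 3 → 4 → 5

Answer: 5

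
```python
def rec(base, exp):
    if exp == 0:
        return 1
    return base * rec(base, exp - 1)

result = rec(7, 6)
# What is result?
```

rec(7, 6) = 7 * 7 * 7 * 7 * 7 * 7 = 117649

Answer: 117649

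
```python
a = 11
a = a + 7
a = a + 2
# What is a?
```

Trace:
`a = 11` → a = 11
`a = a + 7` → a = 18
`a = a + 2` → a = 20
So a = 20

Answer: 20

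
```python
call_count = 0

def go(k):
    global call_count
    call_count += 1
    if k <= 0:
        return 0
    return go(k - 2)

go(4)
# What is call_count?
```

Linear recursion stepping by 2: 3 calls from k=4 down to ≤0.

Answer: 3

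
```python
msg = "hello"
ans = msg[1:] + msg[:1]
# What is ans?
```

Trace:
`msg = "hello"` → msg = 'hello'
`ans = msg[1:] + msg[:1]` → ans = 'elloh'
So ans = 'elloh'

Answer: 'elloh'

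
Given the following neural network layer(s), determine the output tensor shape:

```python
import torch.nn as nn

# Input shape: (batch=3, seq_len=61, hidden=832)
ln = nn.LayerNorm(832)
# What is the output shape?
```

Input: (3, 61, 832) -> Output: (3, 61, 832)

Answer: (3, 61, 832)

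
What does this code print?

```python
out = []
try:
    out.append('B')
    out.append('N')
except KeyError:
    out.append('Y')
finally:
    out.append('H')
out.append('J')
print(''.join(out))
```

Execution trace: 'B' (try body) → 'N' (try body, no exception) → 'H' (finally) → 'J' (after the try/except). Output: BNHJ

Answer: BNHJ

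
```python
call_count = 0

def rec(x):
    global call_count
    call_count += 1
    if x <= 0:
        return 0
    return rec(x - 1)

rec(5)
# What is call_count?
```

Linear recursion stepping by 1: 6 calls from x=5 down to ≤0.

Answer: 6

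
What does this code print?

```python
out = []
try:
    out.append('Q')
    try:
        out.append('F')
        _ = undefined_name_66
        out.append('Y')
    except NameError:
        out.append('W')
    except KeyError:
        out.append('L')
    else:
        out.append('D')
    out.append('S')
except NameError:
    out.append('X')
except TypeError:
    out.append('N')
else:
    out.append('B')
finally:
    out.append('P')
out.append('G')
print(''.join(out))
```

Execution trace: 'Q' (try body) → 'F' (inner try body) → 'W' (inner except NameError) → 'S' (try body, no exception) → 'B' (else) → 'P' (finally) → 'G' (after the try/except). Output: QFWSBPG

Answer: QFWSBPG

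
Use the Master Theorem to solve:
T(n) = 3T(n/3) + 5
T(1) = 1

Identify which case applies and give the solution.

a=3, b=3, f(n)=5. log_3(3) = 1. Since c=0 < 1, Case 1 applies: T(n) = Θ(n^log_b(a)) = O(n).

Answer: O(n) - Case 1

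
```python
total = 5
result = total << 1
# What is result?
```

Trace:
`total = 5` → total = 5
`result = total << 1` → result = 10
So result = 10

Answer: 10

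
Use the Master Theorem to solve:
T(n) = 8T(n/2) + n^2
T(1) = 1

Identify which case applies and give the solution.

a=8, b=2, f(n)=n^2. log_2(8) = 3. Since c=2 < 3, Case 1 applies: T(n) = Θ(n^log_b(a)) = O(n^3).

Answer: O(n^3) - Case 1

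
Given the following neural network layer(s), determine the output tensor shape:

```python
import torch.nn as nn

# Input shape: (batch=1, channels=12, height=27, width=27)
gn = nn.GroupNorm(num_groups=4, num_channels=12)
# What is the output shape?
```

Input: (1, 12, 27, 27) -> Output: (1, 12, 27, 27)

Answer: (1, 12, 27, 27)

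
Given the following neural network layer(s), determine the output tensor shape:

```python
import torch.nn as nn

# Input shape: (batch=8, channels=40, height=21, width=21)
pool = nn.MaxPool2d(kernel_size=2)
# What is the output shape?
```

Input: (8, 40, 21, 21) -> Output: (8, 40, 10, 10)

Answer: (8, 40, 10, 10)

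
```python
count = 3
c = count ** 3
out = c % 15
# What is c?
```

Trace:
`count = 3` → count = 3
`c = count ** 3` → c = 27
`out = c % 15` → out = 12
So c = 27

Answer: 27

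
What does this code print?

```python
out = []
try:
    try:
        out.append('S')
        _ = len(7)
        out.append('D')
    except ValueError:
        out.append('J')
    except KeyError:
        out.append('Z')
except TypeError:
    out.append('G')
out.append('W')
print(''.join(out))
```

Execution trace: 'S' (try body) → 'G' (outer except TypeError) → 'W' (after the try/except). Output: SGW

Answer: SGW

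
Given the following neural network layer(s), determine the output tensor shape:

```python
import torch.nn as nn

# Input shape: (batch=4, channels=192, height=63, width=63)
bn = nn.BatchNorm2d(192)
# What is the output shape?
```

Input: (4, 192, 63, 63) -> Output: (4, 192, 63, 63)

Answer: (4, 192, 63, 63)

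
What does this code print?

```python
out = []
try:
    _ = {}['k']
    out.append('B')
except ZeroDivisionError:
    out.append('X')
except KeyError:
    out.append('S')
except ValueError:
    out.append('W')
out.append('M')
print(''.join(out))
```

Execution trace: 'S' (except KeyError) → 'M' (after the try/except). Output: SM

Answer: SM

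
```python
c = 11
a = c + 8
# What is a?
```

Trace:
`c = 11` → c = 11
`a = c + 8` → a = 19
So a = 19

Answer: 19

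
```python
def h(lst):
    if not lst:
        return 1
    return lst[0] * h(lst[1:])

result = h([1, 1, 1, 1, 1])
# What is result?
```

Product over [1, 1, 1, 1, 1] = 1 * 1 * 1 * 1 * 1 = 1

Answer: 1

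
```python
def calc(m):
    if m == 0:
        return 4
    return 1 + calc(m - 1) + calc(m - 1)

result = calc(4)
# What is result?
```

calc(m) = 1 + 2·calc(m-1), calc(0)=4. Closed form: (4+1)·2^4 - 1 = 79.

Answer: 79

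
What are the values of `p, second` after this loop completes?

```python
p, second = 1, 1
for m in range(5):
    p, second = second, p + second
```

Fibonacci: after 5 iterations
`p, second` takes the values: (1, 1) → (1, 2) → (2, 3) → (3, 5) → (5, 8) → (8, 13)

Answer: 8, 13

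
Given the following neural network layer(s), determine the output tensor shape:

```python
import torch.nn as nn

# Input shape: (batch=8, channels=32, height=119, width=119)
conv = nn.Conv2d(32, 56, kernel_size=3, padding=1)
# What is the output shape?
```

Input: (8, 32, 119, 119) -> Output: (8, 56, 119, 119)

Answer: (8, 56, 119, 119)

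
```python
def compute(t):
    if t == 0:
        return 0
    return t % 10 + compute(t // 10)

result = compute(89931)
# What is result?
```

Sum of digits of 89931: 1 + 3 + 9 + 9 + 8 = 30

Answer: 30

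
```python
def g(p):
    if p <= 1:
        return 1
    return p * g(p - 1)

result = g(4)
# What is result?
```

g(4) = 4 * 3 * 2 * 1 = 24

Answer: 24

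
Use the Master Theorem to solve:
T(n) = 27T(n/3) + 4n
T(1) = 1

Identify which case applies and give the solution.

a=27, b=3, f(n)=4n. log_3(27) = 3. Since c=1 < 3, Case 1 applies: T(n) = Θ(n^log_b(a)) = O(n^3).

Answer: O(n^3) - Case 1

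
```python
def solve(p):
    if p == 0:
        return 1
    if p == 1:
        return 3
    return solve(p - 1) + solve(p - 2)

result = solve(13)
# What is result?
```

Build up from base cases: solve(0)=1, solve(1)=3, solve(2)=4, solve(3)=7, solve(4)=11, solve(5)=18, solve(6)=29, ..., solve(13)=843

Answer: 843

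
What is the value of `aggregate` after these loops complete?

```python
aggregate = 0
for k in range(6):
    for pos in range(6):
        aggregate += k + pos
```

Sum of all k+pos for k,pos in 6x6
`aggregate` takes the values: 0 → 1 → 3 → 6 → 10 → 15 → 16 → 18 → 21 → 25 → 30 → 36 → 38 → 41 → 45 → 50 → 56 → 63 → 66 → 70 → 75 → 81 → 88 → 96 → 100 → 105 → 111 → 118 → 126 → 135 → 140 → 146 → 153 → 161 → 170 → 180

Answer: 180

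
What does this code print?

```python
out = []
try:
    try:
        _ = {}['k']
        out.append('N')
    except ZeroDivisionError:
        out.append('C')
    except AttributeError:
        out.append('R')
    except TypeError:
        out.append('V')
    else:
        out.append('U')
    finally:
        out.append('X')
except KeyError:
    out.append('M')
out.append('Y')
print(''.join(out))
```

Execution trace: 'X' (finally) → 'M' (outer except KeyError) → 'Y' (after the try/except). Output: XMY

Answer: XMY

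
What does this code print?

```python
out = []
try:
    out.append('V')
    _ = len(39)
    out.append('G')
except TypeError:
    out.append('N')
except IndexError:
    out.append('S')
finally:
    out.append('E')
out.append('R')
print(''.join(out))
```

Execution trace: 'V' (try body) → 'N' (except TypeError) → 'E' (finally) → 'R' (after the try/except). Output: VNER

Answer: VNER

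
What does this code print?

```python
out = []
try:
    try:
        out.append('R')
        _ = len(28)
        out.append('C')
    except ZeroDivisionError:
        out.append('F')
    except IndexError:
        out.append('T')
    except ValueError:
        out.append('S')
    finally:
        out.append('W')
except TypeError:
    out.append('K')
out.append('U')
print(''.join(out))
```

Execution trace: 'R' (try body) → 'W' (finally) → 'K' (outer except TypeError) → 'U' (after the try/except). Output: RWKU

Answer: RWKU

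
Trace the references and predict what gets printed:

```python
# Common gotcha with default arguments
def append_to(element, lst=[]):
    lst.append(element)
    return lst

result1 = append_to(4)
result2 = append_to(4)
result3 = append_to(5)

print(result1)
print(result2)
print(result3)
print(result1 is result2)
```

Key concept: mutable default argument gotcha.
Step by step:
`result1 = append_to(4)` → result1 = [4]
`result2 = append_to(4)` → result1 = [4, 4] (same object as result2); result2 = [4, 4] (same object as result1)
`result3 = append_to(5)` → result1 = [4, 4, 5] (same object as result2, result3); result2 = [4, 4, 5] (same object as result1, result3); result3 = [4, 4, 5] (same object as result1, result2)
`print(result1)` → prints [4, 4, 5]
`print(result2)` → prints [4, 4, 5]
`print(result3)` → prints [4, 4, 5]
`print(result1 is result2)` → prints True

Answer:
[4, 4, 5]
[4, 4, 5]
[4, 4, 5]
True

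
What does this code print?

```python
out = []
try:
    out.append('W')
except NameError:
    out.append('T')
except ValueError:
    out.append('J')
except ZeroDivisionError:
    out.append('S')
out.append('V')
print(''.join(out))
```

Execution trace: 'W' (try body, no exception) → 'V' (after the try/except). Output: WV

Answer: WV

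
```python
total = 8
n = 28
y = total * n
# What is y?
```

Trace:
`total = 8` → total = 8
`n = 28` → n = 28
`y = total * n` → y = 224
So y = 224

Answer: 224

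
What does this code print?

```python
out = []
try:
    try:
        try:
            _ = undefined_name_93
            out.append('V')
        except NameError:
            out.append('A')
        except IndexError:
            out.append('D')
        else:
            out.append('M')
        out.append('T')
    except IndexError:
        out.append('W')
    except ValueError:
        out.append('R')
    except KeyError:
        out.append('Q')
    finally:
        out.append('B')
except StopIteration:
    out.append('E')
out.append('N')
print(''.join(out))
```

Execution trace: 'A' (inner except NameError) → 'T' (try body, no exception) → 'B' (finally) → 'N' (after the try/except). Output: ATBN

Answer: ATBN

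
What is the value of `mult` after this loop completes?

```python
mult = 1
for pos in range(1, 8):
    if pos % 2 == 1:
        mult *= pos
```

Product of odd numbers 1 to 7
`mult` takes the values: 1 → 3 → 15 → 105

Answer: 105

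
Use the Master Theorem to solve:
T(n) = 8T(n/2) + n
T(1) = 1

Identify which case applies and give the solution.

a=8, b=2, f(n)=n. log_2(8) = 3. Since c=1 < 3, Case 1 applies: T(n) = Θ(n^log_b(a)) = O(n^3).

Answer: O(n^3) - Case 1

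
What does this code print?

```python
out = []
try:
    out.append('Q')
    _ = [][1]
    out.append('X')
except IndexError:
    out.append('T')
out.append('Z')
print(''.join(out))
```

Execution trace: 'Q' (try body) → 'T' (except IndexError) → 'Z' (after the try/except). Output: QTZ

Answer: QTZ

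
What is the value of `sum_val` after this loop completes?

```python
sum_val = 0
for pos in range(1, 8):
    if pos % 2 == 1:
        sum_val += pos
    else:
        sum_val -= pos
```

Add odd, subtract even
`sum_val` takes the values: 0 → 1 → -1 → 2 → -2 → 3 → -3 → 4

Answer: 4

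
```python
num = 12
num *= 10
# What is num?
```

Trace:
`num = 12` → num = 12
`num *= 10` → num = 120
So num = 120

Answer: 120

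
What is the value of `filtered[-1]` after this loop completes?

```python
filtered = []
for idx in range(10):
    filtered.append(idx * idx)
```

Last element of squares 0 to 9
`filtered` takes the values: [] → [0] → [0, 1] → [0, 1, 4] → [0, 1, 4, 9] → [0, 1, 4, 9, 16] → [0, 1, 4, 9, 16, 25] → [0, 1, 4, 9, 16, 25, 36] → [0, 1, 4, 9, 16, 25, 36, 49] → [0, 1, 4, 9, 16, 25, 36, 49, 64] → [0, 1, 4, 9, 16, 25, 36, 49, 64, 81]
So `filtered[-1]` = 81

Answer: 81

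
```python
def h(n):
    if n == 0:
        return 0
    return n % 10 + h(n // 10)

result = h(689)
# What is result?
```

Sum of digits of 689: 9 + 8 + 6 = 23

Answer: 23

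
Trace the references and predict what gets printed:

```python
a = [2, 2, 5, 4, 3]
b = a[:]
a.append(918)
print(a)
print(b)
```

Key concept: slice [:] creates copy.
Step by step:
`a = [2, 2, 5, 4, 3]` → a = [2, 2, 5, 4, 3]
`b = a[:]` → b = [2, 2, 5, 4, 3]
`a.append(918)` → a = [2, 2, 5, 4, 3, 918]
`print(a)` → prints [2, 2, 5, 4, 3, 918]
`print(b)` → prints [2, 2, 5, 4, 3]

Answer:
[2, 2, 5, 4, 3, 918]
[2, 2, 5, 4, 3]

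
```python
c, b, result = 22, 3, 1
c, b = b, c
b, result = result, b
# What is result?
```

Trace:
`c, b, result = 22, 3, 1` → c = 22; b = 3; result = 1
`c, b = b, c` → c = 3; b = 22
`b, result = result, b` → b = 1; result = 22
So result = 22

Answer: 22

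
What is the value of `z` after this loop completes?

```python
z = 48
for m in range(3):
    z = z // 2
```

Halve 3 times: 48 // 2^3 = 6
`z` takes the values: 48 → 24 → 12 → 6

Answer: 6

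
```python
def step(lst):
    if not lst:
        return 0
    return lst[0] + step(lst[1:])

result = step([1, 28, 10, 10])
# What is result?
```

1 + 28 + 10 + 10 + 0 = 49

Answer: 49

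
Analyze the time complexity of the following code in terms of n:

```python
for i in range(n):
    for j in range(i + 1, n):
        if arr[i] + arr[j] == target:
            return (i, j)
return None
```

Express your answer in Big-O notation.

This is Two sum brute force. Time complexity: O(n²).

Answer: O(n²)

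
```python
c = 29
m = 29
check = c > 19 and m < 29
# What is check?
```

Trace:
`c = 29` → c = 29
`m = 29` → m = 29
`check = c > 19 and m < 29` → check = False
So check = False

Answer: False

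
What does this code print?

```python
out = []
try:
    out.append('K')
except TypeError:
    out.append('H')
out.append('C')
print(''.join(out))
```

Execution trace: 'K' (try body, no exception) → 'C' (after the try/except). Output: KC

Answer: KC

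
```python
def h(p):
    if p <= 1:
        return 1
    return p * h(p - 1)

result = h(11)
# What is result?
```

h(11) = 11 * 10 * 9 * 8 * 7 * 6 * 5 * 4 * 3 * 2 * 1 = 39916800

Answer: 39916800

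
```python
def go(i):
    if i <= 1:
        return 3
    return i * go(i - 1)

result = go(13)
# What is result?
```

go(13) = 13 * 12 * 11 * 10 * 9 * 8 * 7 * 6 * 5 * 4 * 3 * 2 * 3 = 18681062400

Answer: 18681062400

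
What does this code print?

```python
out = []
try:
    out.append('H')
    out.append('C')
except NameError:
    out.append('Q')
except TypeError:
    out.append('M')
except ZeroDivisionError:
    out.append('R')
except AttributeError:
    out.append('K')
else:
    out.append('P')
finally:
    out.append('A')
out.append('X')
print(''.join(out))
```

Execution trace: 'H' (try body) → 'C' (try body, no exception) → 'P' (else) → 'A' (finally) → 'X' (after the try/except). Output: HCPAX

Answer: HCPAX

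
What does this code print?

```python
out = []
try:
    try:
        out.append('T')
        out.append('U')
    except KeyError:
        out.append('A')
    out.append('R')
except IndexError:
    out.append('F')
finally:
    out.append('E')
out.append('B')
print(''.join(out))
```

Execution trace: 'T' (inner try body) → 'U' (inner try body, no exception) → 'R' (try body, no exception) → 'E' (finally) → 'B' (after the try/except). Output: TUREB

Answer: TUREB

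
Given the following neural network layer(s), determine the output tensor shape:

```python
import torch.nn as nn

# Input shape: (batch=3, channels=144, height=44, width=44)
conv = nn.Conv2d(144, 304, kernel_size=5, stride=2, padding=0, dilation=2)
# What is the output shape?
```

Input: (3, 144, 44, 44) -> Output: (3, 304, 18, 18)

Answer: (3, 304, 18, 18)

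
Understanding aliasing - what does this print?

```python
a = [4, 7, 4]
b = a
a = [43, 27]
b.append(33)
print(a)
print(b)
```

Key concept: rebinding vs mutation: a is rebound to a new list, b still points at the original.
Step by step:
`a = [4, 7, 4]` → a = [4, 7, 4]
`b = a` → b = [4, 7, 4] (same object as a)
`a = [43, 27]` → a = [43, 27]
`b.append(33)` → b = [4, 7, 4, 33]
`print(a)` → prints [43, 27]
`print(b)` → prints [4, 7, 4, 33]

Answer:
[43, 27]
[4, 7, 4, 33]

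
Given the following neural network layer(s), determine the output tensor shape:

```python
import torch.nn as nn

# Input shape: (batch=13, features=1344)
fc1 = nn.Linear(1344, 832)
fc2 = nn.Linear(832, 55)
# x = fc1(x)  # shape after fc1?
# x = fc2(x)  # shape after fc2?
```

Input: (13, 1344) -> after fc1: (13, 832) -> Output: (13, 55)

Answer: (13, 55)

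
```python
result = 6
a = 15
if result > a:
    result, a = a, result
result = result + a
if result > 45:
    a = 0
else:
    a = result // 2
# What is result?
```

Trace:
`result = 6` → result = 6
`a = 15` → a = 15
`if result > a: ...` → result > a is False → no variable changes
`result = result + a` → result = 21
`if result > 45: ...` → result > 45 is False, take else branch → a = 10
So result = 21

Answer: 21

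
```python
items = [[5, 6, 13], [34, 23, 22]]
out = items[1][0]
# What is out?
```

Trace:
`items = [[5, 6, 13], [34, 23, 22]]` → items = [[5, 6, 13], [34, 23, 22]]
`out = items[1][0]` → out = 34
So out = 34

Answer: 34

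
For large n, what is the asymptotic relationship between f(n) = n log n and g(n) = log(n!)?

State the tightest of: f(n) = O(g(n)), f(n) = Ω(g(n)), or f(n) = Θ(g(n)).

n log n vs log(n!): f(n) = Θ(g(n)) — they are asymptotically equivalent (Stirling's approximation).

Answer: f(n) = Θ(g(n)) — they are asymptotically equivalent (Stirling's approximation).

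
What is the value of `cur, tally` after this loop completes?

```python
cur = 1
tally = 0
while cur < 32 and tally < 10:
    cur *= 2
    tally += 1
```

Double until >= 32 or 10 iterations
`cur, tally` takes the values: (1, 0) → (2, 0) → (2, 1) → (4, 1) → (4, 2) → (8, 2) → (8, 3) → (16, 3) → (16, 4) → (32, 4) → (32, 5)

Answer: 32, 5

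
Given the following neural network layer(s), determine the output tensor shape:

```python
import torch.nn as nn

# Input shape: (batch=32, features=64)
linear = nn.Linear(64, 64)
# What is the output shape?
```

Input: (32, 64) -> Output: (32, 64)

Answer: (32, 64)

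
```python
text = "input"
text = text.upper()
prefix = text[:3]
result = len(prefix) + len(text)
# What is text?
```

Trace:
`text = "input"` → text = 'input'
`text = text.upper()` → text = 'INPUT'
`prefix = text[:3]` → prefix = 'INP'
`result = len(prefix) + len(text)` → result = 8
So text = 'INPUT'

Answer: 'INPUT'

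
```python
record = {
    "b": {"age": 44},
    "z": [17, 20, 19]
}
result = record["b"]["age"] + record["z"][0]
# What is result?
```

Trace:
`record = { ...` → record = {'b': {'age': 44}, 'z': [17, 20, 19]}
`result = record["b"]["age"] + record["z"][0]` → result = 61
So result = 61

Answer: 61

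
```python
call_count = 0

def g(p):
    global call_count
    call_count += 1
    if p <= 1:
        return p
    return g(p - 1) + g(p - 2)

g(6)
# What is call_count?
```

Calls(p) = 1 + Calls(p-1) + Calls(p-2); Calls(0)=Calls(1)=1. For p=6 this gives 25.

Answer: 25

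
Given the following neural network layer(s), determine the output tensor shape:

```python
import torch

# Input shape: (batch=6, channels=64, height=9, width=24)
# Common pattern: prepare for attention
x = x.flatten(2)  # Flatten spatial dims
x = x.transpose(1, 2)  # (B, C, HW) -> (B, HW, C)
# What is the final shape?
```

Input: (6, 64, 9, 24) -> after flatten(2): (6, 64, 216) -> Output: (6, 216, 64)

Answer: (6, 216, 64)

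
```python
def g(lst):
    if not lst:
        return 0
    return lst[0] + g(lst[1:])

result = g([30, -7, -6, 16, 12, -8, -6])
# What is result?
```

30 + (-7) + (-6) + 16 + 12 + (-8) + (-6) + 0 = 31

Answer: 31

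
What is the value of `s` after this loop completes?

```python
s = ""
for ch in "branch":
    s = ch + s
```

Reverse 'branch'
`s` takes the values: "" → "b" → "rb" → "arb" → "narb" → "cnarb" → "hcnarb"

Answer: "hcnarb"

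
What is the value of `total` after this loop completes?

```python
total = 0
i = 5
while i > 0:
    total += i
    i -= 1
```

Sum 5 down to 1
`total` takes the values: 0 → 5 → 9 → 12 → 14 → 15

Answer: 15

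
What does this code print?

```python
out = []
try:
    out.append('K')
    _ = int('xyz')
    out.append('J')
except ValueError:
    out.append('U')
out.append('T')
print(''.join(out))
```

Execution trace: 'K' (try body) → 'U' (except ValueError) → 'T' (after the try/except). Output: KUT

Answer: KUT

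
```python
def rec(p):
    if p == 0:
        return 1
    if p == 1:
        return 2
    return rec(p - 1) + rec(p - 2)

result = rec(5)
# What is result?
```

Build up from base cases: rec(0)=1, rec(1)=2, rec(2)=3, rec(3)=5, rec(4)=8, rec(5)=13

Answer: 13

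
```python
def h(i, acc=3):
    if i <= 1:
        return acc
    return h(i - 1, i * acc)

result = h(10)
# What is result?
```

Accumulator trace (n, acc): (10, 3) -> (9, 30) -> (8, 270) -> (7, 2160) -> (6, 15120) -> (5, 90720) -> (4, 453600) -> (3, 1814400) -> (2, 5443200) -> (1, 10886400) -> return 10886400

Answer: 10886400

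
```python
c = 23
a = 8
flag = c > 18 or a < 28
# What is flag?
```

Trace:
`c = 23` → c = 23
`a = 8` → a = 8
`flag = c > 18 or a < 28` → flag = True
So flag = True

Answer: True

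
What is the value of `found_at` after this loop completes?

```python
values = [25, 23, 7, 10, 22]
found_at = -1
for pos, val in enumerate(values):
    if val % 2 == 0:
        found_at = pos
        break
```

First even number index in [25, 23, 7, 10, 22]
`found_at` takes the values: -1 → 3

Answer: 3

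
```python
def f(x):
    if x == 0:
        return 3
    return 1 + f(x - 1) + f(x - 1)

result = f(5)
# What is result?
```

f(x) = 1 + 2·f(x-1), f(0)=3. Closed form: (3+1)·2^5 - 1 = 127.

Answer: 127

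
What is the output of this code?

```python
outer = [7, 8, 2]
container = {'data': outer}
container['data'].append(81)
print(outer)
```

Key concept: dict holds reference to list.
Step by step:
`outer = [7, 8, 2]` → outer = [7, 8, 2]
`container = {'data': outer}` → container = {'data': [7, 8, 2]}
`container['data'].append(81)` → outer = [7, 8, 2, 81]; container = {'data': [7, 8, 2, 81]}
`print(outer)` → prints [7, 8, 2, 81]

Answer: [7, 8, 2, 81]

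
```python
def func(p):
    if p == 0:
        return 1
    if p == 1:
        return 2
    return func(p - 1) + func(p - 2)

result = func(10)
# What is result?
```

Build up from base cases: func(0)=1, func(1)=2, func(2)=3, func(3)=5, func(4)=8, func(5)=13, func(6)=21, ..., func(10)=144

Answer: 144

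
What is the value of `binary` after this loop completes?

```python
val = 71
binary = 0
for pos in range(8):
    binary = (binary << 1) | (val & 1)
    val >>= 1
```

Reverse lowest 8 bits of 71
`binary` takes the values: 0 → 1 → 3 → 7 → 14 → 28 → 56 → 113 → 226

Answer: 226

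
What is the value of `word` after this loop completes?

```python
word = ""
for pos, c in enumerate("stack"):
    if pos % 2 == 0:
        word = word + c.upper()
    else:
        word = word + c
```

Uppercase even positions in 'stack'
`word` takes the values: "" → "S" → "St" → "StA" → "StAc" → "StAcK"

Answer: "StAcK"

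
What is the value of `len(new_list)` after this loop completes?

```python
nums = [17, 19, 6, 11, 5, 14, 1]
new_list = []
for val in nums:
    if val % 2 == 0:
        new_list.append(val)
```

Count even numbers in [17, 19, 6, 11, 5, 14, 1]
`new_list` takes the values: [] → [6] → [6, 14]
So `len(new_list)` = 2

Answer: 2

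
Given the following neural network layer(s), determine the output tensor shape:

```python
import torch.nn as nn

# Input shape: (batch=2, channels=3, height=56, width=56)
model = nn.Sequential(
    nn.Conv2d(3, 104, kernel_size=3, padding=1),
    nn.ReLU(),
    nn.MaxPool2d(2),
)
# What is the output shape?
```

Input: (2, 3, 56, 56) -> after Conv2d: (2, 104, 56, 56) -> after ReLU: (2, 104, 56, 56) -> Output: (2, 104, 28, 28)

Answer: (2, 104, 28, 28)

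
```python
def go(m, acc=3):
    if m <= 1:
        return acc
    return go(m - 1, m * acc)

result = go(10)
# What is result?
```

Accumulator trace (n, acc): (10, 3) -> (9, 30) -> (8, 270) -> (7, 2160) -> (6, 15120) -> (5, 90720) -> (4, 453600) -> (3, 1814400) -> (2, 5443200) -> (1, 10886400) -> return 10886400

Answer: 10886400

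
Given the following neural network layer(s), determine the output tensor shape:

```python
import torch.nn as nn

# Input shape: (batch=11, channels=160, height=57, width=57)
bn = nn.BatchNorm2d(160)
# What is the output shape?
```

Input: (11, 160, 57, 57) -> Output: (11, 160, 57, 57)

Answer: (11, 160, 57, 57)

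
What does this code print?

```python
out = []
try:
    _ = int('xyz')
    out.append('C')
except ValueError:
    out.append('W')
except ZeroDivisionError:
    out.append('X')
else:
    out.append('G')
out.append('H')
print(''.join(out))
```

Execution trace: 'W' (except ValueError) → 'H' (after the try/except). Output: WH

Answer: WH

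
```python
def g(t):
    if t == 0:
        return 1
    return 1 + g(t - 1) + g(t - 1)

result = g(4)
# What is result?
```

g(t) = 1 + 2·g(t-1), g(0)=1. Closed form: (1+1)·2^4 - 1 = 31.

Answer: 31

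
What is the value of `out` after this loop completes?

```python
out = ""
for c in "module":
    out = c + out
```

Reverse 'module'
`out` takes the values: "" → "m" → "om" → "dom" → "udom" → "ludom" → "eludom"

Answer: "eludom"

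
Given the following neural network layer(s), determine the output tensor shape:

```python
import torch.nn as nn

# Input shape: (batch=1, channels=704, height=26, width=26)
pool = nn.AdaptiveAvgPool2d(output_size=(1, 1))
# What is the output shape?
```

Input: (1, 704, 26, 26) -> Output: (1, 704, 1, 1)

Answer: (1, 704, 1, 1)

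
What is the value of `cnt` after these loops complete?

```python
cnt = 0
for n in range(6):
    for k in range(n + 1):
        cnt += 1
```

Triangle: 1 + 2 + ... + 6
`cnt` takes the values: 0 → 1 → 2 → 3 → 4 → 5 → 6 → 7 → 8 → 9 → 10 → 11 → 12 → 13 → 14 → 15 → 16 → 17 → 18 → 19 → 20 → 21

Answer: 21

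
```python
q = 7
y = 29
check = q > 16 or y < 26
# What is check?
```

Trace:
`q = 7` → q = 7
`y = 29` → y = 29
`check = q > 16 or y < 26` → check = False
So check = False

Answer: False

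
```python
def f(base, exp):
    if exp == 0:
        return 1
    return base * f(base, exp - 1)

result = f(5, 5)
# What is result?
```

f(5, 5) = 5 * 5 * 5 * 5 * 5 = 3125

Answer: 3125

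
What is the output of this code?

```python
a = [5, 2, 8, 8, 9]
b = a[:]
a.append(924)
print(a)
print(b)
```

Key concept: slice [:] creates copy.
Step by step:
`a = [5, 2, 8, 8, 9]` → a = [5, 2, 8, 8, 9]
`b = a[:]` → b = [5, 2, 8, 8, 9]
`a.append(924)` → a = [5, 2, 8, 8, 9, 924]
`print(a)` → prints [5, 2, 8, 8, 9, 924]
`print(b)` → prints [5, 2, 8, 8, 9]

Answer:
[5, 2, 8, 8, 9, 924]
[5, 2, 8, 8, 9]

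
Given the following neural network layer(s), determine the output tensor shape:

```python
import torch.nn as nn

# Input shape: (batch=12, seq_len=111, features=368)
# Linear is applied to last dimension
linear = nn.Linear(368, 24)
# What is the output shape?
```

Input: (12, 111, 368) -> Output: (12, 111, 24)

Answer: (12, 111, 24)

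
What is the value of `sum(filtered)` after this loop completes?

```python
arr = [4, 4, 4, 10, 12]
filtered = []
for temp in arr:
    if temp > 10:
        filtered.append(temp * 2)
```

Sum of doubled values > 10
`filtered` takes the values: [] → [24]
So `sum(filtered)` = 24

Answer: 24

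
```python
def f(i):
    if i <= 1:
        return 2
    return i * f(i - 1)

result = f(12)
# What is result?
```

f(12) = 12 * 11 * 10 * 9 * 8 * 7 * 6 * 5 * 4 * 3 * 2 * 2 = 958003200

Answer: 958003200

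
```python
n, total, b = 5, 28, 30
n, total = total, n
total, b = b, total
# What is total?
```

Trace:
`n, total, b = 5, 28, 30` → n = 5; total = 28; b = 30
`n, total = total, n` → n = 28; total = 5
`total, b = b, total` → total = 30; b = 5
So total = 30

Answer: 30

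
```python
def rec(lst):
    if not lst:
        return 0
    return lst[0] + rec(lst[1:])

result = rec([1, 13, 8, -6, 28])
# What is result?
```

1 + 13 + 8 + (-6) + 28 + 0 = 44

Answer: 44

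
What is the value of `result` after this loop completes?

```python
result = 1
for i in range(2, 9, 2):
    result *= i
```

Product of even numbers 2 to 8
`result` takes the values: 1 → 2 → 8 → 48 → 384

Answer: 384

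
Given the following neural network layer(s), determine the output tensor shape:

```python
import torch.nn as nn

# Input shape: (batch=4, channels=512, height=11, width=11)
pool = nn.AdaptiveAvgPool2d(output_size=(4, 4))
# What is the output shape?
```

Input: (4, 512, 11, 11) -> Output: (4, 512, 4, 4)

Answer: (4, 512, 4, 4)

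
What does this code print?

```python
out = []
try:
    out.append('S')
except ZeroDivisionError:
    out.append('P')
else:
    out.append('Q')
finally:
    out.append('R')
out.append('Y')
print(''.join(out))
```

Execution trace: 'S' (try body, no exception) → 'Q' (else) → 'R' (finally) → 'Y' (after the try/except). Output: SQRY

Answer: SQRY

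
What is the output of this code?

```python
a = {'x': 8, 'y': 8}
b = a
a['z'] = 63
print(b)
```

Key concept: dict aliasing.
Step by step:
`a = {'x': 8, 'y': 8}` → a = {'x': 8, 'y': 8}
`b = a` → b = {'x': 8, 'y': 8} (same object as a)
`a['z'] = 63` → a = {'x': 8, 'y': 8, 'z': 63} (same object as b); b = {'x': 8, 'y': 8, 'z': 63} (same object as a)
`print(b)` → prints {'x': 8, 'y': 8, 'z': 63}

Answer: {'x': 8, 'y': 8, 'z': 63}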